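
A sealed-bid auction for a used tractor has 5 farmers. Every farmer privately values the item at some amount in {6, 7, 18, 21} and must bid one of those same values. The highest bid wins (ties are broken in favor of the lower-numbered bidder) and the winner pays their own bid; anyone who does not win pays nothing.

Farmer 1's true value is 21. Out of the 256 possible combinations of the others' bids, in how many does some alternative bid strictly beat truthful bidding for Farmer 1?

81

Others bid (6, 6, 6, 6): truth gives 0; bid 6 gives 15 > 0. Violating.
Others bid (6, 6, 6, 7): truth gives 0; bid 7 gives 14 > 0. Violating.
Others bid (6, 6, 6, 18): truth gives 0; bid 18 gives 3 > 0. Violating.
Others bid (6, 6, 7, 6): truth gives 0; bid 7 gives 14 > 0. Violating.
Others bid (6, 6, 6, 21): truth gives 0; no alternative beats it.
Others bid (6, 6, 7, 21): truth gives 0; no alternative beats it.
(Checking all 256 profiles: 81 have a profitable deviation, 175 do not.)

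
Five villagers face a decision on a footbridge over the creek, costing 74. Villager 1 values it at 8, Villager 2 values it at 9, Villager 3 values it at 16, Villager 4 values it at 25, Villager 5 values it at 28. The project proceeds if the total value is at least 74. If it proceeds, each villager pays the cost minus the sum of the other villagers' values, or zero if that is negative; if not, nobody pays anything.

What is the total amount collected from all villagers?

Total value 86 ≥ cost 74, so it is built.
Villager 1: others sum to 78; max(0, 74 - 78) = 0.
Villager 2: others sum to 77; max(0, 74 - 77) = 0.
Villager 3: others sum to 70; max(0, 74 - 70) = 4.
Villager 4: others sum to 61; max(0, 74 - 61) = 13.
Villager 5: others sum to 58; max(0, 74 - 58) = 16.
Total collected = 0 + 0 + 4 + 13 + 16 = 33.

33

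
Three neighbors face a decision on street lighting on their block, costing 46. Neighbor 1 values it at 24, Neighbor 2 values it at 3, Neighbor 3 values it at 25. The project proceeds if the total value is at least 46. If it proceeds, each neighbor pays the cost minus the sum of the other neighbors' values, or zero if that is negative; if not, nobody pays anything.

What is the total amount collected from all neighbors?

37

Total value 52 ≥ cost 46, so it is built.
Neighbor 1: others sum to 28; max(0, 46 - 28) = 18.
Neighbor 2: others sum to 49; max(0, 46 - 49) = 0.
Neighbor 3: others sum to 27; max(0, 46 - 27) = 19.
Total collected = 18 + 0 + 19 = 37.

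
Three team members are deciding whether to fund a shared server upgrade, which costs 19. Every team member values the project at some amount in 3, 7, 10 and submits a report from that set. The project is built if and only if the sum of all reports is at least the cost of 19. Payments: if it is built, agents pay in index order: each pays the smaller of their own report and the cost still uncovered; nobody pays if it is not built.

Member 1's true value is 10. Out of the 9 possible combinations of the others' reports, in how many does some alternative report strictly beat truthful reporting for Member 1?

6

Others report (3, 10): truth gives 0; report 7 gives 3 > 0. Violating.
Others report (7, 7): truth gives 0; report 7 gives 3 > 0. Violating.
Others report (7, 10): truth gives 0; report 3 gives 7 > 0. Violating.
Others report (10, 3): truth gives 0; report 7 gives 3 > 0. Violating.
Others report (3, 3): truth gives 0; no alternative beats it.
Others report (3, 7): truth gives 0; no alternative beats it.
(Checking all 9 profiles: 6 have a profitable deviation, 3 do not.)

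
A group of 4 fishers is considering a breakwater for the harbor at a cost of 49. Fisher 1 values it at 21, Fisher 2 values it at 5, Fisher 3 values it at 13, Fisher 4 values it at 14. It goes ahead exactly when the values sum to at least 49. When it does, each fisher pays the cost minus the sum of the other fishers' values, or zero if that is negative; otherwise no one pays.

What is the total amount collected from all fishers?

37

Total value 53 ≥ cost 49, so it is built.
Fisher 1: others sum to 32; max(0, 49 - 32) = 17.
Fisher 2: others sum to 48; max(0, 49 - 48) = 1.
Fisher 3: others sum to 40; max(0, 49 - 40) = 9.
Fisher 4: others sum to 39; max(0, 49 - 39) = 10.
Total collected = 17 + 1 + 9 + 10 = 37.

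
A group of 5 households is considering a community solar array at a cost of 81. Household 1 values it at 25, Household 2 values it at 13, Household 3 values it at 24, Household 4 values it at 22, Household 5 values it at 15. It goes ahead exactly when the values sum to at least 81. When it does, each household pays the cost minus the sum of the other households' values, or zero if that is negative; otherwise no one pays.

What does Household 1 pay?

Total value 99 ≥ cost 81, so the project is built.
The other households' values sum to 74.
Cost minus that sum is 81 - 74 = 7.

7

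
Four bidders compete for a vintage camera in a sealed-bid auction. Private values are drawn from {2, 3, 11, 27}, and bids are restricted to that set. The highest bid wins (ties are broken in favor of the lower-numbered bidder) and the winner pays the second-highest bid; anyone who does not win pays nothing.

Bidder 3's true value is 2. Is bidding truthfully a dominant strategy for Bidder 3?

Check each profile of the others' bids and compare truth against every alternative bid.
Others bid (2, 2, 3): truth gives 0, best alternative gives -1.
Others bid (2, 2, 2): truth gives 0, best alternative gives 0.
Others bid (2, 2, 11): truth gives 0, best alternative gives 0.
Others bid (2, 2, 27): truth gives 0, best alternative gives 0.
Others bid (2, 3, 2): truth gives 0, best alternative gives 0.
Others bid (2, 3, 3): truth gives 0, best alternative gives 0.
(Remaining 58 profiles checked similarly; truth is weakly best in each.)
In every case the truthful bid is at least as good as any alternative, so it is a dominant strategy.

Yes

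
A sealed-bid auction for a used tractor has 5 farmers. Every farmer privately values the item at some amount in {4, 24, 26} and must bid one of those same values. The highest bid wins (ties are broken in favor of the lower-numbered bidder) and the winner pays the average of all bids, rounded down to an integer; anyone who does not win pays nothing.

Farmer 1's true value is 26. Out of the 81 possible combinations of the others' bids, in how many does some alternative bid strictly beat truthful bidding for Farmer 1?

1

Others bid (4, 4, 4, 4): truth gives 18; bid 4 gives 22 > 18. Violating.
Others bid (4, 4, 4, 24): truth gives 14; no alternative beats it.
Others bid (4, 4, 4, 26): truth gives 14; no alternative beats it.
(Checking all 81 profiles: 1 has a profitable deviation, 80 do not.)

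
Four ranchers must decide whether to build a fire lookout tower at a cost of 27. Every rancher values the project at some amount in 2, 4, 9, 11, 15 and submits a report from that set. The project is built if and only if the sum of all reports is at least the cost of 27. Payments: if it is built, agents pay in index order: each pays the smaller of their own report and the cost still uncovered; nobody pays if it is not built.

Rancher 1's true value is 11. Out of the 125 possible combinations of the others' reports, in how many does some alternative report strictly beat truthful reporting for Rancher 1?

96

Others report (2, 2, 15): truth gives 0; report 9 gives 2 > 0. Violating.
Others report (2, 4, 15): truth gives 0; report 9 gives 2 > 0. Violating.
Others report (2, 9, 9): truth gives 0; report 9 gives 2 > 0. Violating.
Others report (2, 9, 11): truth gives 0; report 9 gives 2 > 0. Violating.
Others report (2, 2, 2): truth gives 0; no alternative beats it.
Others report (2, 2, 4): truth gives 0; no alternative beats it.
(Checking all 125 profiles: 96 have a profitable deviation, 29 do not.)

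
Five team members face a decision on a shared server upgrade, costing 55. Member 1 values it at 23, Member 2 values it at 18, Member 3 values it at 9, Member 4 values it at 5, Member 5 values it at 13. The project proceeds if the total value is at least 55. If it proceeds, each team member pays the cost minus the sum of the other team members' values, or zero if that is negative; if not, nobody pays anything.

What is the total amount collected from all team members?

15

Total value 68 ≥ cost 55, so it is built.
Member 1: others sum to 45; max(0, 55 - 45) = 10.
Member 2: others sum to 50; max(0, 55 - 50) = 5.
Member 3: others sum to 59; max(0, 55 - 59) = 0.
Member 4: others sum to 63; max(0, 55 - 63) = 0.
Member 5: others sum to 55; max(0, 55 - 55) = 0.
Total collected = 10 + 5 + 0 + 0 + 0 = 15.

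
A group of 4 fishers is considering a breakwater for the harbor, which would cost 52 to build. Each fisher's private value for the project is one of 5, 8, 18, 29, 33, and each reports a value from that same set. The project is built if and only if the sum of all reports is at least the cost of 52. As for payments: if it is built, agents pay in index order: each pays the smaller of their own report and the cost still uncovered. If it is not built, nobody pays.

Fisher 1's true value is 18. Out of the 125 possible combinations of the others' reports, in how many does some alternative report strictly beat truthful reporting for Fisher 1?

Others report (5, 8, 33): truth gives 0; report 8 gives 10 > 0. Violating.
Others report (5, 18, 29): truth gives 0; report 5 gives 13 > 0. Violating.
Others report (5, 18, 33): truth gives 0; report 5 gives 13 > 0. Violating.
Others report (5, 29, 18): truth gives 0; report 5 gives 13 > 0. Violating.
Others report (5, 5, 5): truth gives 0; no alternative beats it.
Others report (5, 5, 8): truth gives 0; no alternative beats it.
(Checking all 125 profiles: 90 have a profitable deviation, 35 do not.)

90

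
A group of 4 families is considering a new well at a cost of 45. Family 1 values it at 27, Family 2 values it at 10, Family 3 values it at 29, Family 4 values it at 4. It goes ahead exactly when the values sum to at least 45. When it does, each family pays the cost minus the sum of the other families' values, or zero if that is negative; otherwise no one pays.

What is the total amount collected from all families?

6

Total value 70 ≥ cost 45, so it is built.
Family 1: others sum to 43; max(0, 45 - 43) = 2.
Family 2: others sum to 60; max(0, 45 - 60) = 0.
Family 3: others sum to 41; max(0, 45 - 41) = 4.
Family 4: others sum to 66; max(0, 45 - 66) = 0.
Total collected = 2 + 0 + 4 + 0 = 6.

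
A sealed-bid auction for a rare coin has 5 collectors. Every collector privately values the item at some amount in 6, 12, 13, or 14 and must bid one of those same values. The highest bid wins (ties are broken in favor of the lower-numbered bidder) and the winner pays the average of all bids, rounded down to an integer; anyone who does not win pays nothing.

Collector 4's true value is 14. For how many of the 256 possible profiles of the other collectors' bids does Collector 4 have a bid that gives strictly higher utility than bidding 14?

Others bid (6, 6, 6, 13): truth gives 5; bid 13 gives 6 > 5. Violating.
Others bid (6, 6, 12, 12): truth gives 4; bid 13 gives 5 > 4. Violating.
Others bid (6, 12, 6, 12): truth gives 4; bid 13 gives 5 > 4. Violating.
Others bid (6, 12, 12, 6): truth gives 4; bid 13 gives 5 > 4. Violating.
Others bid (6, 6, 6, 6): truth gives 7; no alternative beats it.
Others bid (6, 6, 6, 12): truth gives 6; no alternative beats it.
(Checking all 256 profiles: 7 have a profitable deviation, 249 do not.)

7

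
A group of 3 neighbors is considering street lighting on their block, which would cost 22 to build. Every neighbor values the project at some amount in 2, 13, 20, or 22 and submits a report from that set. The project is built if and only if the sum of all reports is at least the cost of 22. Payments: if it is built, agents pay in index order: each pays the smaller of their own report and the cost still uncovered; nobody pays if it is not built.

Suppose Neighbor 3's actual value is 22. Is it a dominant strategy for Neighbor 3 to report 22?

Yes

Check each profile of the others' reports and compare truth against every alternative report.
Others report (2, 20): truth gives 22, best alternative gives 22.
Others report (2, 22): truth gives 22, best alternative gives 22.
Others report (13, 13): truth gives 22, best alternative gives 22.
Others report (13, 20): truth gives 22, best alternative gives 22.
Others report (13, 22): truth gives 22, best alternative gives 22.
Others report (20, 2): truth gives 22, best alternative gives 22.
(Remaining 10 profiles checked similarly; truth is weakly best in each.)
In every case the truthful report is at least as good as any alternative, so it is a dominant strategy.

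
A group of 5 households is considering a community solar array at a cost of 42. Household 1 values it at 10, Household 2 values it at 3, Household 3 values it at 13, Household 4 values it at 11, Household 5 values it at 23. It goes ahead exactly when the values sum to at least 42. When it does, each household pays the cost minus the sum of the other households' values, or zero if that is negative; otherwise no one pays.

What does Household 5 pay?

Total value 60 ≥ cost 42, so the project is built.
The other households' values sum to 37.
Cost minus that sum is 42 - 37 = 5.

5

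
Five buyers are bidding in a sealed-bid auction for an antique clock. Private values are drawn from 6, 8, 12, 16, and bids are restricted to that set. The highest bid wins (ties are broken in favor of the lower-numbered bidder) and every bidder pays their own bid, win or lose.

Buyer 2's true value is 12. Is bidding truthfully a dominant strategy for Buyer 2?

Consider the case where Buyer 1 bids 6, Buyer 3 bids 6, Buyer 4 bids 6 and Buyer 5 bids 6.
Truthful bid 12: wins, pays 12, utility 12 - 12 = 0.
Bid 8 instead: wins, pays 8, utility 12 - 8 = 4.
Since 4 > 0, bidding 8 is strictly better here, so truthful bidding is not dominant.

No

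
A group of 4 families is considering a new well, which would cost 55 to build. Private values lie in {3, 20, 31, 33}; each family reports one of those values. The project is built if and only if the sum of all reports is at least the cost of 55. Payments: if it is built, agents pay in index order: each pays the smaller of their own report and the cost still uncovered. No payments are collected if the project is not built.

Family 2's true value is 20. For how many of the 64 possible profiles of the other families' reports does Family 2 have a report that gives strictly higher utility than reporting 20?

51

Others report (3, 20, 31): truth gives 0; report 3 gives 17 > 0. Violating.
Others report (3, 20, 33): truth gives 0; report 3 gives 17 > 0. Violating.
Others report (3, 31, 20): truth gives 0; report 3 gives 17 > 0. Violating.
Others report (3, 31, 31): truth gives 0; report 3 gives 17 > 0. Violating.
Others report (3, 3, 3): truth gives 0; no alternative beats it.
Others report (3, 3, 20): truth gives 0; no alternative beats it.
(Checking all 64 profiles: 51 have a profitable deviation, 13 do not.)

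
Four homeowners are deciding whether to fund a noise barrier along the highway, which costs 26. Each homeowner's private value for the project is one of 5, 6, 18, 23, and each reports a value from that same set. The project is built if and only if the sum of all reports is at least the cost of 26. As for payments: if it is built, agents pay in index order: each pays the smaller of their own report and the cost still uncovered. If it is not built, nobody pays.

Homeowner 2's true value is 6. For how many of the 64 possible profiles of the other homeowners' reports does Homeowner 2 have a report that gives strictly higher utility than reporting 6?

40

Others report (5, 5, 18): truth gives 0; report 5 gives 1 > 0. Violating.
Others report (5, 5, 23): truth gives 0; report 5 gives 1 > 0. Violating.
Others report (5, 6, 18): truth gives 0; report 5 gives 1 > 0. Violating.
Others report (5, 6, 23): truth gives 0; report 5 gives 1 > 0. Violating.
Others report (5, 5, 5): truth gives 0; no alternative beats it.
Others report (5, 5, 6): truth gives 0; no alternative beats it.
(Checking all 64 profiles: 40 have a profitable deviation, 24 do not.)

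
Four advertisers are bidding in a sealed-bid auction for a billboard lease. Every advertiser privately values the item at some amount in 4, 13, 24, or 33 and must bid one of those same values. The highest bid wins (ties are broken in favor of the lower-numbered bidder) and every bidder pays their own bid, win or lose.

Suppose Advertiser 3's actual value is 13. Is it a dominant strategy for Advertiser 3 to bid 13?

Consider the case where Advertiser 1 bids 4, Advertiser 2 bids 4 and Advertiser 4 bids 24.
Truthful bid 13: loses but pays 13, utility -13.
Bid 4 instead: loses but pays 4, utility -4.
Since -4 > -13, bidding 4 is strictly better here, so truthful bidding is not dominant.

No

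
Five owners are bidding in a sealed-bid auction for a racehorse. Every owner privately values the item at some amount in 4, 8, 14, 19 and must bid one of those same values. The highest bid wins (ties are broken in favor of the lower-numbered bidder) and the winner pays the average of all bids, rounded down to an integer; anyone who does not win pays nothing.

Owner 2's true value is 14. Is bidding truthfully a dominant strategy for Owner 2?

No

Consider the case where Owner 1 bids 4, Owner 3 bids 4, Owner 4 bids 4 and Owner 5 bids 4.
Truthful bid 14: wins, pays 6, utility 14 - 6 = 8.
Bid 8 instead: wins, pays 4, utility 14 - 4 = 10.
Since 10 > 8, bidding 8 is strictly better here, so truthful bidding is not dominant.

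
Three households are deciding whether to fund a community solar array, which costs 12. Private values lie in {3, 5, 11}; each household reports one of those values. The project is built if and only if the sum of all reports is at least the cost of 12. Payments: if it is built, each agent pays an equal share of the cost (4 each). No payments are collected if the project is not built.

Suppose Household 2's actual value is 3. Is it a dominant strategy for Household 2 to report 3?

Yes

Check each profile of the others' reports and compare truth against every alternative report.
Others report (3, 5): truth gives 0, best alternative gives -1.
Others report (5, 3): truth gives 0, best alternative gives -1.
Others report (3, 11): truth gives -1, best alternative gives -1.
Others report (5, 5): truth gives -1, best alternative gives -1.
Others report (5, 11): truth gives -1, best alternative gives -1.
Others report (11, 3): truth gives -1, best alternative gives -1.
(Remaining 3 profiles checked similarly; truth is weakly best in each.)
In every case the truthful report is at least as good as any alternative, so it is a dominant strategy.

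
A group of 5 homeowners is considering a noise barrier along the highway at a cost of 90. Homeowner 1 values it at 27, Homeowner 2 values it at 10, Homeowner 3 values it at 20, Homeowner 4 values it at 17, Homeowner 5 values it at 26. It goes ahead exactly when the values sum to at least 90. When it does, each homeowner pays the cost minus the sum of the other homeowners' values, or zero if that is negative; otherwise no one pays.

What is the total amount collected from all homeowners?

50

Total value 100 ≥ cost 90, so it is built.
Homeowner 1: others sum to 73; max(0, 90 - 73) = 17.
Homeowner 2: others sum to 90; max(0, 90 - 90) = 0.
Homeowner 3: others sum to 80; max(0, 90 - 80) = 10.
Homeowner 4: others sum to 83; max(0, 90 - 83) = 7.
Homeowner 5: others sum to 74; max(0, 90 - 74) = 16.
Total collected = 17 + 0 + 10 + 7 + 16 = 50.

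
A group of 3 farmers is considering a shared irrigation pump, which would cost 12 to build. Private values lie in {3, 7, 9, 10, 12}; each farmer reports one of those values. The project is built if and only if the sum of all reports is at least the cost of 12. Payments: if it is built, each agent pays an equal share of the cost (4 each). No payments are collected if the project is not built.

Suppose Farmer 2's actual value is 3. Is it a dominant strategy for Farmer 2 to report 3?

Yes

Check each profile of the others' reports and compare truth against every alternative report.
Others report (3, 3): truth gives 0, best alternative gives -1.
Others report (3, 7): truth gives -1, best alternative gives -1.
Others report (3, 9): truth gives -1, best alternative gives -1.
Others report (3, 10): truth gives -1, best alternative gives -1.
Others report (3, 12): truth gives -1, best alternative gives -1.
Others report (7, 3): truth gives -1, best alternative gives -1.
(Remaining 19 profiles checked similarly; truth is weakly best in each.)
In every case the truthful report is at least as good as any alternative, so it is a dominant strategy.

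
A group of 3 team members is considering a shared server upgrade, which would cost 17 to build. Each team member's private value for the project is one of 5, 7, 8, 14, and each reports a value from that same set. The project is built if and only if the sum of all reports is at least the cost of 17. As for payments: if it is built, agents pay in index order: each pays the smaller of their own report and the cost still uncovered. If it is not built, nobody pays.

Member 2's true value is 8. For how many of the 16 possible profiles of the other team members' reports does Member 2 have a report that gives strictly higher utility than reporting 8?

12

Others report (5, 5): truth gives 0; report 7 gives 1 > 0. Violating.
Others report (5, 7): truth gives 0; report 5 gives 3 > 0. Violating.
Others report (5, 8): truth gives 0; report 5 gives 3 > 0. Violating.
Others report (5, 14): truth gives 0; report 5 gives 3 > 0. Violating.
Others report (14, 5): truth gives 5; no alternative beats it.
Others report (14, 7): truth gives 5; no alternative beats it.
(Checking all 16 profiles: 12 have a profitable deviation, 4 do not.)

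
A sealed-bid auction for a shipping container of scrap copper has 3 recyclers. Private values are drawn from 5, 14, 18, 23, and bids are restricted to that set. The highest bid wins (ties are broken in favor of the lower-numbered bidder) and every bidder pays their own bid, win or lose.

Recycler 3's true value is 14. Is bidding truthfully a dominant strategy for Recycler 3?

No

Consider the case where Recycler 1 bids 5 and Recycler 2 bids 14.
Truthful bid 14: loses but pays 14, utility -14.
Bid 5 instead: loses but pays 5, utility -5.
Since -5 > -14, bidding 5 is strictly better here, so truthful bidding is not dominant.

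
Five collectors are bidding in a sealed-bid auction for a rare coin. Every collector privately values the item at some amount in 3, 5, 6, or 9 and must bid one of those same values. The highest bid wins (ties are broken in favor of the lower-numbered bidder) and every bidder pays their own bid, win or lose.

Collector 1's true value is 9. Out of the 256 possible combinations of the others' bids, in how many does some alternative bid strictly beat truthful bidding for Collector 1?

Others bid (3, 3, 3, 3): truth gives 0; bid 3 gives 6 > 0. Violating.
Others bid (3, 3, 3, 5): truth gives 0; bid 5 gives 4 > 0. Violating.
Others bid (3, 3, 3, 6): truth gives 0; bid 6 gives 3 > 0. Violating.
Others bid (3, 3, 5, 3): truth gives 0; bid 5 gives 4 > 0. Violating.
Others bid (3, 3, 3, 9): truth gives 0; no alternative beats it.
Others bid (3, 3, 5, 9): truth gives 0; no alternative beats it.
(Checking all 256 profiles: 81 have a profitable deviation, 175 do not.)

81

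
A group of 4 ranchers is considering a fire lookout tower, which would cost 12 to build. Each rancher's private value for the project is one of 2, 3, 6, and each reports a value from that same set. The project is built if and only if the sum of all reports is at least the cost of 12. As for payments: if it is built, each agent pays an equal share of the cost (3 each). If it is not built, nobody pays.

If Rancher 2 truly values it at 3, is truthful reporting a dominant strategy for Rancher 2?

Check each profile of the others' reports and compare truth against every alternative report.
Others report (2, 2, 2): truth gives 0, best alternative gives 0.
Others report (2, 2, 3): truth gives 0, best alternative gives 0.
Others report (2, 2, 6): truth gives 0, best alternative gives 0.
Others report (2, 3, 2): truth gives 0, best alternative gives 0.
Others report (2, 3, 3): truth gives 0, best alternative gives 0.
Others report (2, 3, 6): truth gives 0, best alternative gives 0.
(Remaining 21 profiles checked similarly; truth is weakly best in each.)
In every case the truthful report is at least as good as any alternative, so it is a dominant strategy.

Yes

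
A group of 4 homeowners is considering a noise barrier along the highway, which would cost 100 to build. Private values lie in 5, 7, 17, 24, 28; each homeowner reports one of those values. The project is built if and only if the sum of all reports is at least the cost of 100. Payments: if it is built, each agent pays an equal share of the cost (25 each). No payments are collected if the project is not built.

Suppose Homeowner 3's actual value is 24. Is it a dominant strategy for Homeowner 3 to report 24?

No

Consider the case where Homeowner 1 reports 24, Homeowner 2 reports 24 and Homeowner 4 reports 28.
Truthful report 24: project built, pays 25, utility 24 - 25 = -1.
Report 5 instead: project not built, utility 0.
Since 0 > -1, reporting 5 is strictly better here, so truthful reporting is not dominant.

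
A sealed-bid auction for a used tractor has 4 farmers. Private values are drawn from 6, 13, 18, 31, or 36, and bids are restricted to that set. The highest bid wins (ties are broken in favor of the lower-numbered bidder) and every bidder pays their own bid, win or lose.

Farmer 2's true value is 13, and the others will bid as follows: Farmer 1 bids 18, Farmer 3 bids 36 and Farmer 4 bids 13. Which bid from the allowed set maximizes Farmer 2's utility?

6

Bid 6: loses but pays 6, utility -6.
Bid 13: loses but pays 13, utility -13.
Bid 18: loses but pays 18, utility -18.
Bid 31: loses but pays 31, utility -31.
Bid 36: wins, pays 36, utility 13 - 36 = -23.
The best choice is 6 with utility -6.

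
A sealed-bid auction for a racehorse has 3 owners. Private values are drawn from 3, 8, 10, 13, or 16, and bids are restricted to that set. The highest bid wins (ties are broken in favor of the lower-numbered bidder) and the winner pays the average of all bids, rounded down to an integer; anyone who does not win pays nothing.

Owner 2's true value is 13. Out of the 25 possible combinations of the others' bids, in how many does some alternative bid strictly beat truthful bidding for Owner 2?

Others bid (3, 3): truth gives 7; bid 8 gives 9 > 7. Violating.
Others bid (3, 8): truth gives 5; bid 8 gives 7 > 5. Violating.
Others bid (3, 10): truth gives 5; bid 10 gives 6 > 5. Violating.
Others bid (3, 16): truth gives 0; bid 16 gives 2 > 0. Violating.
Others bid (3, 13): truth gives 4; no alternative beats it.
Others bid (8, 13): truth gives 2; no alternative beats it.
(Checking all 25 profiles: 9 have a profitable deviation, 16 do not.)

9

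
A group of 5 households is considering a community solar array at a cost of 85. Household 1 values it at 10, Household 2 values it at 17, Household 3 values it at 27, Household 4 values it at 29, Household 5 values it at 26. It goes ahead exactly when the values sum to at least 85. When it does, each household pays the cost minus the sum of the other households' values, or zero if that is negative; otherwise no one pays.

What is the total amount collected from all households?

10

Total value 109 ≥ cost 85, so it is built.
Household 1: others sum to 99; max(0, 85 - 99) = 0.
Household 2: others sum to 92; max(0, 85 - 92) = 0.
Household 3: others sum to 82; max(0, 85 - 82) = 3.
Household 4: others sum to 80; max(0, 85 - 80) = 5.
Household 5: others sum to 83; max(0, 85 - 83) = 2.
Total collected = 0 + 0 + 3 + 5 + 2 = 10.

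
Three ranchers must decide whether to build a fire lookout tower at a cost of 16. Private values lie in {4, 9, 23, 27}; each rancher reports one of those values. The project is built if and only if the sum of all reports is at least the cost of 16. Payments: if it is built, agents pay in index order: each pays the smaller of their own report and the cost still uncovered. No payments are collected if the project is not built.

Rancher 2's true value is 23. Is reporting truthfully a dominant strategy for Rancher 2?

No

Consider the case where Rancher 1 reports 4 and Rancher 3 reports 4.
Truthful report 23: project built, pays 12, utility 23 - 12 = 11.
Report 9 instead: project built, pays 9, utility 23 - 9 = 14.
Since 14 > 11, reporting 9 is strictly better here, so truthful reporting is not dominant.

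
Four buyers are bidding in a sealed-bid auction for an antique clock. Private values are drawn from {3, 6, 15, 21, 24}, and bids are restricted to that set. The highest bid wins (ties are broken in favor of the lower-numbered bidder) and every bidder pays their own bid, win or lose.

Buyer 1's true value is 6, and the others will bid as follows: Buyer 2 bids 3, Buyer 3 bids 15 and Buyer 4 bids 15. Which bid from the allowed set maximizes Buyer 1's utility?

3

Bid 3: loses but pays 3, utility -3.
Bid 6: loses but pays 6, utility -6.
Bid 15: wins, pays 15, utility 6 - 15 = -9.
Bid 21: wins, pays 21, utility 6 - 21 = -15.
Bid 24: wins, pays 24, utility 6 - 24 = -18.
The best choice is 3 with utility -3.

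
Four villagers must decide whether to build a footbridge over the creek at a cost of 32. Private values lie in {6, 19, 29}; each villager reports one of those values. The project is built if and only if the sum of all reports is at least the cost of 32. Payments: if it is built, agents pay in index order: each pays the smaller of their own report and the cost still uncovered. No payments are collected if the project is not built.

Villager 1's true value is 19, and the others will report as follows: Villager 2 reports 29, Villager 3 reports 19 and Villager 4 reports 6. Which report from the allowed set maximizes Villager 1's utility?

Report 6: project built, pays 6, utility 19 - 6 = 13.
Report 19: project built, pays 19, utility 19 - 19 = 0.
Report 29: project built, pays 29, utility 19 - 29 = -10.
The best choice is 6 with utility 13.

6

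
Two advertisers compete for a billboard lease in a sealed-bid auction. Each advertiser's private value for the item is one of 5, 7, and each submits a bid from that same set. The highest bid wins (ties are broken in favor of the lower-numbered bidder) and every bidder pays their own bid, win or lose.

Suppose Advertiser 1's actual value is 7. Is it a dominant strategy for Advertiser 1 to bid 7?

Consider the case where Advertiser 2 bids 5.
Truthful bid 7: wins, pays 7, utility 7 - 7 = 0.
Bid 5 instead: wins, pays 5, utility 7 - 5 = 2.
Since 2 > 0, bidding 5 is strictly better here, so truthful bidding is not dominant.

No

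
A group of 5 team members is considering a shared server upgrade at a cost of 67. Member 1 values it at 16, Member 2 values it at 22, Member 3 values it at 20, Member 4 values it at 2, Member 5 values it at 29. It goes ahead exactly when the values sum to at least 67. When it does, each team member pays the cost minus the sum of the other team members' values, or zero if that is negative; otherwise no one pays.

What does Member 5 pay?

7

Total value 89 ≥ cost 67, so the project is built.
The other team members' values sum to 60.
Cost minus that sum is 67 - 60 = 7.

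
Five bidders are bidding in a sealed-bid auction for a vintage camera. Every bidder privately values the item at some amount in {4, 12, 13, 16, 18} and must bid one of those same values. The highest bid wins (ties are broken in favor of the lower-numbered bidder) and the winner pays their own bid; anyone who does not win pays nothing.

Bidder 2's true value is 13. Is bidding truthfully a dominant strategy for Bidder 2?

Consider the case where Bidder 1 bids 4, Bidder 3 bids 4, Bidder 4 bids 4 and Bidder 5 bids 4.
Truthful bid 13: wins, pays 13, utility 13 - 13 = 0.
Bid 12 instead: wins, pays 12, utility 13 - 12 = 1.
Since 1 > 0, bidding 12 is strictly better here, so truthful bidding is not dominant.

No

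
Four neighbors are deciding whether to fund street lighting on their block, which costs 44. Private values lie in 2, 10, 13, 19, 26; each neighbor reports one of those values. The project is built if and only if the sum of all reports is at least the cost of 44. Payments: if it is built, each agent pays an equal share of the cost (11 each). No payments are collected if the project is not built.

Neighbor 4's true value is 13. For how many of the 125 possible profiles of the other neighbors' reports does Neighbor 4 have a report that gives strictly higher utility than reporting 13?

19

Others report (2, 2, 19): truth gives 0; report 26 gives 2 > 0. Violating.
Others report (2, 2, 26): truth gives 0; report 19 gives 2 > 0. Violating.
Others report (2, 10, 10): truth gives 0; report 26 gives 2 > 0. Violating.
Others report (2, 10, 13): truth gives 0; report 19 gives 2 > 0. Violating.
Others report (2, 2, 2): truth gives 0; no alternative beats it.
Others report (2, 2, 10): truth gives 0; no alternative beats it.
(Checking all 125 profiles: 19 have a profitable deviation, 106 do not.)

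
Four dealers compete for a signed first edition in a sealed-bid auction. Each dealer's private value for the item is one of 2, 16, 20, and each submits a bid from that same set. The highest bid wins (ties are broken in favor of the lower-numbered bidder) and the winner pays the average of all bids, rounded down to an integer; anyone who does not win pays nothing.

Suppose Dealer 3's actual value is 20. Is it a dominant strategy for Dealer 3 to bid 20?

Consider the case where Dealer 1 bids 2, Dealer 2 bids 2 and Dealer 4 bids 2.
Truthful bid 20: wins, pays 6, utility 20 - 6 = 14.
Bid 16 instead: wins, pays 5, utility 20 - 5 = 15.
Since 15 > 14, bidding 16 is strictly better here, so truthful bidding is not dominant.

No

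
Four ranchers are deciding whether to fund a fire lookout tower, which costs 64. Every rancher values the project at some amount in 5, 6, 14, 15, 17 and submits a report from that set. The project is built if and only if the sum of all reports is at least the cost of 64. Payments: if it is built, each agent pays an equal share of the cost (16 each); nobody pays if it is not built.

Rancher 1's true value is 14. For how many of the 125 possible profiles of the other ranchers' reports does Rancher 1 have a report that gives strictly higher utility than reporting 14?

1

Others report (17, 17, 17): truth gives -2; report 5 gives 0 > -2. Violating.
Others report (5, 5, 5): truth gives 0; no alternative beats it.
Others report (5, 5, 6): truth gives 0; no alternative beats it.
(Checking all 125 profiles: 1 has a profitable deviation, 124 do not.)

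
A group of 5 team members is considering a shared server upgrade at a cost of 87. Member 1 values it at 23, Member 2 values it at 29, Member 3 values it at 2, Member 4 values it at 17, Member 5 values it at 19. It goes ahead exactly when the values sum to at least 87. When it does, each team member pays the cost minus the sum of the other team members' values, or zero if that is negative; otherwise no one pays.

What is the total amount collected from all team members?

76

Total value 90 ≥ cost 87, so it is built.
Member 1: others sum to 67; max(0, 87 - 67) = 20.
Member 2: others sum to 61; max(0, 87 - 61) = 26.
Member 3: others sum to 88; max(0, 87 - 88) = 0.
Member 4: others sum to 73; max(0, 87 - 73) = 14.
Member 5: others sum to 71; max(0, 87 - 71) = 16.
Total collected = 20 + 26 + 0 + 14 + 16 = 76.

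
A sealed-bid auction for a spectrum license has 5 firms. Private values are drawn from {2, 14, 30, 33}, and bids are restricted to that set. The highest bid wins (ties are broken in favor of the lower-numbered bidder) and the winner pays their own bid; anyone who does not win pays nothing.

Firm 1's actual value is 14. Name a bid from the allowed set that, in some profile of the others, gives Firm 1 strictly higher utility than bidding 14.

2

Suppose Firm 2 bids 2, Firm 3 bids 2, Firm 4 bids 2 and Firm 5 bids 2.
Bid 14: wins, pays 14, utility 14 - 14 = 0.
Bid 2: wins, pays 2, utility 14 - 2 = 12.
So bidding 2 beats truth here (12 > 0).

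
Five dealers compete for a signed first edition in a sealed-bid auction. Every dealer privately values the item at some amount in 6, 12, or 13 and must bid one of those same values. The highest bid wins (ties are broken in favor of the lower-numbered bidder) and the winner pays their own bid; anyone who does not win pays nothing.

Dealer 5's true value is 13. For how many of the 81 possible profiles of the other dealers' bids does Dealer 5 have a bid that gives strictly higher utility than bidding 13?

Others bid (6, 6, 6, 6): truth gives 0; bid 12 gives 1 > 0. Violating.
Others bid (6, 6, 6, 12): truth gives 0; no alternative beats it.
Others bid (6, 6, 6, 13): truth gives 0; no alternative beats it.
(Checking all 81 profiles: 1 has a profitable deviation, 80 do not.)

1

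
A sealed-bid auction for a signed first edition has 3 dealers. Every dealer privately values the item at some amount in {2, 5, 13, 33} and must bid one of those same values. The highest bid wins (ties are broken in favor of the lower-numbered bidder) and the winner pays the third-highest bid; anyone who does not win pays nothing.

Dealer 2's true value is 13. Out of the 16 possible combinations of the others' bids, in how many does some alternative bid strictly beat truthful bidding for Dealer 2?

Others bid (2, 33): truth gives 0; bid 33 gives 11 > 0. Violating.
Others bid (5, 33): truth gives 0; bid 33 gives 8 > 0. Violating.
Others bid (13, 2): truth gives 0; bid 33 gives 11 > 0. Violating.
Others bid (13, 5): truth gives 0; bid 33 gives 8 > 0. Violating.
Others bid (2, 2): truth gives 11; no alternative beats it.
Others bid (2, 5): truth gives 11; no alternative beats it.
(Checking all 16 profiles: 4 have a profitable deviation, 12 do not.)

4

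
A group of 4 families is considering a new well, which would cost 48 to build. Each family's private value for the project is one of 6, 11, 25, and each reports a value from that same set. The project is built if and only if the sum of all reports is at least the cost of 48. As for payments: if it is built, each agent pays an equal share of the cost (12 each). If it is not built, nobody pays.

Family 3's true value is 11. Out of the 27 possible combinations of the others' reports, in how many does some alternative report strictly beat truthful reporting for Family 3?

3

Others report (6, 6, 25): truth gives -1; report 6 gives 0 > -1. Violating.
Others report (6, 25, 6): truth gives -1; report 6 gives 0 > -1. Violating.
Others report (25, 6, 6): truth gives -1; report 6 gives 0 > -1. Violating.
Others report (6, 6, 6): truth gives 0; no alternative beats it.
Others report (6, 6, 11): truth gives 0; no alternative beats it.
(Checking all 27 profiles: 3 have a profitable deviation, 24 do not.)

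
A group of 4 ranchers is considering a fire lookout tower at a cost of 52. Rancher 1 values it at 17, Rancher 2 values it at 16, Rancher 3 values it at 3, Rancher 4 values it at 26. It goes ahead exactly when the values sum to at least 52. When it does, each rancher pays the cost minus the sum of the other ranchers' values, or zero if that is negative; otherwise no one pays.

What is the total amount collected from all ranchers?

29

Total value 62 ≥ cost 52, so it is built.
Rancher 1: others sum to 45; max(0, 52 - 45) = 7.
Rancher 2: others sum to 46; max(0, 52 - 46) = 6.
Rancher 3: others sum to 59; max(0, 52 - 59) = 0.
Rancher 4: others sum to 36; max(0, 52 - 36) = 16.
Total collected = 7 + 6 + 0 + 16 = 29.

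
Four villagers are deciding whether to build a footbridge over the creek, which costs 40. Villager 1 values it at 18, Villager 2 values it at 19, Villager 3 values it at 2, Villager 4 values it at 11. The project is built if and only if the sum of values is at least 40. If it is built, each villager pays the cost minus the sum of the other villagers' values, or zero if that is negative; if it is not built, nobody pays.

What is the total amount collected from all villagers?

Total value 50 ≥ cost 40, so it is built.
Villager 1: others sum to 32; max(0, 40 - 32) = 8.
Villager 2: others sum to 31; max(0, 40 - 31) = 9.
Villager 3: others sum to 48; max(0, 40 - 48) = 0.
Villager 4: others sum to 39; max(0, 40 - 39) = 1.
Total collected = 8 + 9 + 0 + 1 = 18.

18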